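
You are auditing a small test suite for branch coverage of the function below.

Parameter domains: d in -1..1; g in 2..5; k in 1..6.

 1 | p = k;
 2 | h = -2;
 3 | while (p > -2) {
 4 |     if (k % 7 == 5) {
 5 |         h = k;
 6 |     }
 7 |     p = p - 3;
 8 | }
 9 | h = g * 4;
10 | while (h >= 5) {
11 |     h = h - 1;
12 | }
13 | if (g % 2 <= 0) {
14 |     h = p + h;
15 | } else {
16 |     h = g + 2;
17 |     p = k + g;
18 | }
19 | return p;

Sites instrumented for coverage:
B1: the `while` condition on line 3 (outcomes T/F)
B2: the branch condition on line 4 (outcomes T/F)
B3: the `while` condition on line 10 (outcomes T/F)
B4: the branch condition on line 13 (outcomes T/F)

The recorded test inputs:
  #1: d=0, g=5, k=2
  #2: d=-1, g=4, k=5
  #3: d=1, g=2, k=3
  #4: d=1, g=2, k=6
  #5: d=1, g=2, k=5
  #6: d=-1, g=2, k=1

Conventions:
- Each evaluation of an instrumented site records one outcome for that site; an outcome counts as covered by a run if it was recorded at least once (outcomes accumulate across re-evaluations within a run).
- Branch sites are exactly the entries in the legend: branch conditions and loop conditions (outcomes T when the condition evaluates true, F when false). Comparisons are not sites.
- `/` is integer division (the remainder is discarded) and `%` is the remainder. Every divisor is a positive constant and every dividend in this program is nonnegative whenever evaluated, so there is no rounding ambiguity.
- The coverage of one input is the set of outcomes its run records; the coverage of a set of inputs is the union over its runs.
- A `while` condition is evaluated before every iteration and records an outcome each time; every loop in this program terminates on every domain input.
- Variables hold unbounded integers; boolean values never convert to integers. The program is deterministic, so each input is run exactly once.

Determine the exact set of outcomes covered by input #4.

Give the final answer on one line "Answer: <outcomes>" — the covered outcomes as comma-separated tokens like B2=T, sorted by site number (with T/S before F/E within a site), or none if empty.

Event log for input #4 (d=1, g=2, k=6):
  B1->T, B2->F, B1->T, B2->F, B1->T, B2->F, B1->F, B3->T, B3->T, B3->T
  B3->T, B3->F, B4->T
collecting distinct outcomes: B1=T, B1=F, B2=F, B3=T, B3=F, B4=T

Answer: B1=T, B1=F, B2=F, B3=T, B3=F, B4=T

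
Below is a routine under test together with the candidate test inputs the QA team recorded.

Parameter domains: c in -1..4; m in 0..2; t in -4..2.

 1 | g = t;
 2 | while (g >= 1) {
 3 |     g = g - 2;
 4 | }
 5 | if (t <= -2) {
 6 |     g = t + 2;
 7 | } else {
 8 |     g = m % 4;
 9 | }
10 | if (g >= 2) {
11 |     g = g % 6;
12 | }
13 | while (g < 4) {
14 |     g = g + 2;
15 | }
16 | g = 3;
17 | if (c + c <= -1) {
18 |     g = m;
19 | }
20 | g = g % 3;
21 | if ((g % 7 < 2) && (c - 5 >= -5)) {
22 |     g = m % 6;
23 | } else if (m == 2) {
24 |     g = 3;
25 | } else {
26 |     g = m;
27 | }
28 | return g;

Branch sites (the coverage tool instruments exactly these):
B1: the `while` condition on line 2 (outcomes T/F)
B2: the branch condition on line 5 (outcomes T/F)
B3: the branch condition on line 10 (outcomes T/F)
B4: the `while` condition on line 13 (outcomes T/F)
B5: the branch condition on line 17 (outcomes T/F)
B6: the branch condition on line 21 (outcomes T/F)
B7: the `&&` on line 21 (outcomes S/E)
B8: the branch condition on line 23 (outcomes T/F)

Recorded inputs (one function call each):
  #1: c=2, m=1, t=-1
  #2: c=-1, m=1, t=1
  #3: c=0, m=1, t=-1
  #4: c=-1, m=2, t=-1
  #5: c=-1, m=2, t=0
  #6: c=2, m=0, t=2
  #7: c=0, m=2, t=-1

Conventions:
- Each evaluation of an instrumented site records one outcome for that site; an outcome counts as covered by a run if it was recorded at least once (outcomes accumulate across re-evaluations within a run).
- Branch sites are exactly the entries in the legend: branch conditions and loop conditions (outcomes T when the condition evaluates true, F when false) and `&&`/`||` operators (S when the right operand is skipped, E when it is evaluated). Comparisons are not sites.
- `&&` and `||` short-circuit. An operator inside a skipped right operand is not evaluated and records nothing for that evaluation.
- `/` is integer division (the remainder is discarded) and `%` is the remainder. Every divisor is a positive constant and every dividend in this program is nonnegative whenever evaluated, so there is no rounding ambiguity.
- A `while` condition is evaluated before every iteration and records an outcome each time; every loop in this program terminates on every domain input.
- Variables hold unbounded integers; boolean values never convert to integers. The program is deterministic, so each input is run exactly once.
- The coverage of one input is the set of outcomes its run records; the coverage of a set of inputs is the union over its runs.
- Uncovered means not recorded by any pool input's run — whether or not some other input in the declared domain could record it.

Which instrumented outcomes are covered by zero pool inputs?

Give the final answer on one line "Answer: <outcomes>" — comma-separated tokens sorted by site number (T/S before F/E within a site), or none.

input #1, c=2, m=1, t=-1: events B1->F, B2->F, B3->F, B4->T, B4->T, B4->F, B5->F, B7->E, B6->T; outcomes B1=F, B2=F, B3=F, B4=T, B4=F, B5=F, B6=T, B7=E
input #2, c=-1, m=1, t=1: events B1->T, B1->F, B2->F, B3->F, B4->T, B4->T, B4->F, B5->T, B7->E, B6->F, B8->F; outcomes B1=T, B1=F, B2=F, B3=F, B4=T, B4=F, B5=T, B6=F, B7=E, B8=F
input #3, c=0, m=1, t=-1: events B1->F, B2->F, B3->F, B4->T, B4->T, B4->F, B5->F, B7->E, B6->T; outcomes B1=F, B2=F, B3=F, B4=T, B4=F, B5=F, B6=T, B7=E
input #4, c=-1, m=2, t=-1: events B1->F, B2->F, B3->T, B4->T, B4->F, B5->T, B7->S, B6->F, B8->T; outcomes B1=F, B2=F, B3=T, B4=T, B4=F, B5=T, B6=F, B7=S, B8=T
input #5, c=-1, m=2, t=0: events B1->F, B2->F, B3->T, B4->T, B4->F, B5->T, B7->S, B6->F, B8->T; outcomes B1=F, B2=F, B3=T, B4=T, B4=F, B5=T, B6=F, B7=S, B8=T
input #6, c=2, m=0, t=2: events B1->T, B1->F, B2->F, B3->F, B4->T, B4->T, B4->F, B5->F, B7->E, B6->T; outcomes B1=T, B1=F, B2=F, B3=F, B4=T, B4=F, B5=F, B6=T, B7=E
input #7, c=0, m=2, t=-1: events B1->F, B2->F, B3->T, B4->T, B4->F, B5->F, B7->E, B6->T; outcomes B1=F, B2=F, B3=T, B4=T, B4=F, B5=F, B6=T, B7=E
union over the pool: B1=T, B1=F, B2=F, B3=T, B3=F, B4=T, B4=F, B5=T, B5=F, B6=T, B6=F, B7=S, B7=E, B8=T, B8=F
uncovered (1 of 16): B2=T

Answer: B2=T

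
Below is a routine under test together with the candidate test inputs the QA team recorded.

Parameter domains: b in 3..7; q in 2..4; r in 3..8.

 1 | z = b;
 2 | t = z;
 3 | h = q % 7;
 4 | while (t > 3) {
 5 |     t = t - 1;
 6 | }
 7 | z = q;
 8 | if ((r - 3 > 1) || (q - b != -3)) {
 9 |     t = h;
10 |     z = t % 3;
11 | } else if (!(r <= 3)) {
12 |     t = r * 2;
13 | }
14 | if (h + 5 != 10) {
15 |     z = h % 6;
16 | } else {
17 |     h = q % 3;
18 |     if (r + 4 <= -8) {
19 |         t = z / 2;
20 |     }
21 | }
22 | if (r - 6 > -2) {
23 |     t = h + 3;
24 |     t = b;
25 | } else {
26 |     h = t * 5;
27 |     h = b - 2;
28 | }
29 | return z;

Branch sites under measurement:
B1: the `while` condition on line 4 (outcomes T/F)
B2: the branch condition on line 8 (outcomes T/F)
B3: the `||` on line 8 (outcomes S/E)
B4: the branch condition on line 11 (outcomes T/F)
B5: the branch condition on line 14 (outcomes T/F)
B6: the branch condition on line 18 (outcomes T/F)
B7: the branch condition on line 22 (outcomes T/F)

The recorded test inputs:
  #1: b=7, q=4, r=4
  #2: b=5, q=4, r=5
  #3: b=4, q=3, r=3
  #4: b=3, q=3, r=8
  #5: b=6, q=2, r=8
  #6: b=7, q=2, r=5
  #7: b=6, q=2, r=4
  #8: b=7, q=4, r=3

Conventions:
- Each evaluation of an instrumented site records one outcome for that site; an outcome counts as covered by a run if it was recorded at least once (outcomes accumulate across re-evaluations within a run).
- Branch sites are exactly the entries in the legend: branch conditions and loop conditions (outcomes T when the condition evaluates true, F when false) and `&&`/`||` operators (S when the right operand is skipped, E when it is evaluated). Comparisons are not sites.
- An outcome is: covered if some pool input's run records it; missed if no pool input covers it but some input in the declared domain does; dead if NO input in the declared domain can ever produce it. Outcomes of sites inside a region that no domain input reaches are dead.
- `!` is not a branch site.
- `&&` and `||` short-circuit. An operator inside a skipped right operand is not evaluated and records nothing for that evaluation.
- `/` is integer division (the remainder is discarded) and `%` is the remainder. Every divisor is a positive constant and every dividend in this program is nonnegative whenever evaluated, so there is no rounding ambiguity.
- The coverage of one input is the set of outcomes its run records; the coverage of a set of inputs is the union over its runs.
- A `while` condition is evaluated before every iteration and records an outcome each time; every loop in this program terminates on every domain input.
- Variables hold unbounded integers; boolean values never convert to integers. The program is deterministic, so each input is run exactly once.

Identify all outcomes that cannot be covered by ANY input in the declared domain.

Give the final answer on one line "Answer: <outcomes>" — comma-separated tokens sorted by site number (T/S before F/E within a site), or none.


running all 90 domain inputs and tallying outcomes:
  B5=F: no domain input ever produces it -> dead
  B6=T: no domain input ever produces it -> dead
  B6=F: no domain input ever produces it -> dead
  reachable outcomes have witnesses, e.g. B1=T (e.g. b=4, q=2, r=3), B1=F (e.g. b=3, q=2, r=3), B2=T (e.g. b=3, q=2, r=3), B2=F (e.g. b=5, q=2, r=3)
Answer: B5=F, B6=T, B6=F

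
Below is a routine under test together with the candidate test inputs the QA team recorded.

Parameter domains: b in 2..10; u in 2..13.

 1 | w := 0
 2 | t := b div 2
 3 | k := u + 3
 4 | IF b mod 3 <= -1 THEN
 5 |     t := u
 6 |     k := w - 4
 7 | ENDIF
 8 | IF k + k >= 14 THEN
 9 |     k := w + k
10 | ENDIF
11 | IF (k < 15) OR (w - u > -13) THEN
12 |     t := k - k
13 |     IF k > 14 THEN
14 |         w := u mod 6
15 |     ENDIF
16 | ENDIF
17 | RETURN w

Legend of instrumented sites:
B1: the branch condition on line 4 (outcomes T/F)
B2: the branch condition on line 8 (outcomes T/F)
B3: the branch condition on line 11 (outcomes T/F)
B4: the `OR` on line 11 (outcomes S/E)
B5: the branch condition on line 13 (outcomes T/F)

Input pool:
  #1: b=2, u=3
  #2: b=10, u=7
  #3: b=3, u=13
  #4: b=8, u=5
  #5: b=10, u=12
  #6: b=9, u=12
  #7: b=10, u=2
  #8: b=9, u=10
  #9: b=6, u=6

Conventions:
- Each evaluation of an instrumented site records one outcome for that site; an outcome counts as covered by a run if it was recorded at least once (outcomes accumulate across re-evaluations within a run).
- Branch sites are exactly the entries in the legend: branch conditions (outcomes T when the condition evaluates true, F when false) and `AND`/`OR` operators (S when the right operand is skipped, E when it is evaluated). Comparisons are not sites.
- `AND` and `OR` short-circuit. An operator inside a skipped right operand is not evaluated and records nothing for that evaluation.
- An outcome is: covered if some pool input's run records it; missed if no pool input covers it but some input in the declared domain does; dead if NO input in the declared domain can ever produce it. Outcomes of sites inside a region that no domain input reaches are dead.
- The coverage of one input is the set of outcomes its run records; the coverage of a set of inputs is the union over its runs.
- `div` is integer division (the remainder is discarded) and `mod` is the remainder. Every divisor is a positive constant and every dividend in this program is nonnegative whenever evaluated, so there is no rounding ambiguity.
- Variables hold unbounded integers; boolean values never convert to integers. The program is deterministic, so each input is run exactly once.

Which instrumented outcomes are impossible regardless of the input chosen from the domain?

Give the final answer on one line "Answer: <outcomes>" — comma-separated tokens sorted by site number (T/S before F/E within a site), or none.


sweeping the full domain (108 inputs) for each outcome:
  B1=T: no domain input ever produces it -> dead
  reachable outcomes have witnesses, e.g. B1=F (e.g. b=2, u=2), B2=T (e.g. b=2, u=4), B2=F (e.g. b=2, u=2), B3=T (e.g. b=2, u=2)
Answer: B1=T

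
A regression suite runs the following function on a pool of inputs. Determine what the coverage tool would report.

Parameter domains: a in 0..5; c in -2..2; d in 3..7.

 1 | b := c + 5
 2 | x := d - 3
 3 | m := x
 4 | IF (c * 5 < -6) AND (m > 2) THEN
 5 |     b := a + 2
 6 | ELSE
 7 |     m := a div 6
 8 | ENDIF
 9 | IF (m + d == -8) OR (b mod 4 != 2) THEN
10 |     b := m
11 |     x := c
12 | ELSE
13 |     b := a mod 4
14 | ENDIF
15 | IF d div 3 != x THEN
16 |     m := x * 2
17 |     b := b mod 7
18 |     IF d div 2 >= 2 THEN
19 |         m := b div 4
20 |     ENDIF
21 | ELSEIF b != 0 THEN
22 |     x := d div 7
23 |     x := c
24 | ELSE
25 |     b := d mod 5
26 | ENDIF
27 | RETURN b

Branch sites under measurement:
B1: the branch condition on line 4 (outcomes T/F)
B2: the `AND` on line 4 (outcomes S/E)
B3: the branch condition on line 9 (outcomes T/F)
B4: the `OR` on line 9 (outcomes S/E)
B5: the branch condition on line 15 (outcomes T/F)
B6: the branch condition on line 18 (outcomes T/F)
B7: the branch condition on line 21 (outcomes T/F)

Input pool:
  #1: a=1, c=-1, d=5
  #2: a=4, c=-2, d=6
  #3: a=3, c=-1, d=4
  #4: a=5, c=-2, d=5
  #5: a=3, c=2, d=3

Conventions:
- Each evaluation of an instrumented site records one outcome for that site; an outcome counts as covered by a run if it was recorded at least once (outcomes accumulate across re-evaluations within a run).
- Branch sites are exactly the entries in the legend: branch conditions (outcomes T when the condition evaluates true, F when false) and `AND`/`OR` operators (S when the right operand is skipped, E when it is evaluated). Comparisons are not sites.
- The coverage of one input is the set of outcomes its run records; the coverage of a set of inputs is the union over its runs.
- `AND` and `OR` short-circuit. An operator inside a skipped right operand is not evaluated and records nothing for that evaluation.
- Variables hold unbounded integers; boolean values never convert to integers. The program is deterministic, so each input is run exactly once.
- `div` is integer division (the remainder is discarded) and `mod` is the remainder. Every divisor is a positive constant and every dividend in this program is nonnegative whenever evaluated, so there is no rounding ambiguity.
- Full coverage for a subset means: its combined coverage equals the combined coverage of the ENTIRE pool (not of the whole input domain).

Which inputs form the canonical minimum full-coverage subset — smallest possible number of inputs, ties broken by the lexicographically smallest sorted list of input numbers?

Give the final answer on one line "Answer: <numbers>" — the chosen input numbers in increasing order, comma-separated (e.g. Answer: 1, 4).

run #1 (a=1, c=-1, d=5) records B1=F, B2=S, B3=T, B4=E, B5=T, B6=T
run #2 (a=4, c=-2, d=6) records B1=T, B2=E, B3=F, B4=E, B5=T, B6=T
run #3 (a=3, c=-1, d=4) records B1=F, B2=S, B3=T, B4=E, B5=T, B6=T
run #4 (a=5, c=-2, d=5) records B1=F, B2=E, B3=T, B4=E, B5=T, B6=T
run #5 (a=3, c=2, d=3) records B1=F, B2=S, B3=T, B4=E, B5=T, B6=F
together the pool reaches 10 outcomes: B1=T, B1=F, B2=S, B2=E, B3=T, B3=F, B4=E, B5=T, B6=T, B6=F
every size-1 subset falls short of the 10 outcomes (best: 6/10)
the canonical winner is {2, 5}: size 2, full 10-outcome coverage, earliest index list among size-2 covers

Answer: 2, 5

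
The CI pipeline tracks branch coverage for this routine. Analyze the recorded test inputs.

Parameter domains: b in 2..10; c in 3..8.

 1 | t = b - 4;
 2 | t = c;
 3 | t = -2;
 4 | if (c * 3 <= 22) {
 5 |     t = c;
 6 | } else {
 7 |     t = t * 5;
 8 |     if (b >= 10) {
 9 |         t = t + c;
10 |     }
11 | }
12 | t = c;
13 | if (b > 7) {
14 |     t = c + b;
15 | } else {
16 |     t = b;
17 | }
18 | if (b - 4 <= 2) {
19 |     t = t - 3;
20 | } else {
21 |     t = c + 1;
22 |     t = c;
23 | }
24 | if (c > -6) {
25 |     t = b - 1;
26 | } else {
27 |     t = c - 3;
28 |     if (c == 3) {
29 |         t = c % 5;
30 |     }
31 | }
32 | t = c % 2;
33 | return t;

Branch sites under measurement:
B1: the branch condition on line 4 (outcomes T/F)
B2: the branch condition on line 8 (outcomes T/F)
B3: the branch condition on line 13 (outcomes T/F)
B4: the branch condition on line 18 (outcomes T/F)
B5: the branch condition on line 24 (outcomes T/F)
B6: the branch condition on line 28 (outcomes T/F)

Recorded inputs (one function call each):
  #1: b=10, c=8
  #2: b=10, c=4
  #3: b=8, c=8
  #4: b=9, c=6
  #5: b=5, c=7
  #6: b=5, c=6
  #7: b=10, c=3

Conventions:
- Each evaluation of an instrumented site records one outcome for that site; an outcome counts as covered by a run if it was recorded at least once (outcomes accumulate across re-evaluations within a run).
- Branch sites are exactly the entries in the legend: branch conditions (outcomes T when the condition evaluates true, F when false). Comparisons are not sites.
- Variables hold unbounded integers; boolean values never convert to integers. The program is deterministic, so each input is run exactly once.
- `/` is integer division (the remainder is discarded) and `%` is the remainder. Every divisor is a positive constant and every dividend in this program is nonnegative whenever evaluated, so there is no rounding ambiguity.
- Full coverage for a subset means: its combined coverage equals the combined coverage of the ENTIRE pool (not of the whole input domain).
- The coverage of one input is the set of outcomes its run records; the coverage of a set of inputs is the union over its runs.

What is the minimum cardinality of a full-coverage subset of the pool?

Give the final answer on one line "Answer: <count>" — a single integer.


input #1, b=10, c=8: events B1->F, B2->T, B3->T, B4->F, B5->T; outcomes B1=F, B2=T, B3=T, B4=F, B5=T
input #2, b=10, c=4: events B1->T, B3->T, B4->F, B5->T; outcomes B1=T, B3=T, B4=F, B5=T
input #3, b=8, c=8: events B1->F, B2->F, B3->T, B4->F, B5->T; outcomes B1=F, B2=F, B3=T, B4=F, B5=T
input #4, b=9, c=6: events B1->T, B3->T, B4->F, B5->T; outcomes B1=T, B3=T, B4=F, B5=T
input #5, b=5, c=7: events B1->T, B3->F, B4->T, B5->T; outcomes B1=T, B3=F, B4=T, B5=T
input #6, b=5, c=6: events B1->T, B3->F, B4->T, B5->T; outcomes B1=T, B3=F, B4=T, B5=T
input #7, b=10, c=3: events B1->T, B3->T, B4->F, B5->T; outcomes B1=T, B3=T, B4=F, B5=T
union over all inputs: B1=T, B1=F, B2=T, B2=F, B3=T, B3=F, B4=T, B4=F, B5=T (9 outcomes)
no size-1 subset reaches all 9 outcomes (best union: 5/9)
no size-2 subset reaches all 9 outcomes (best union: 8/9)
size 3: inputs {1, 3, 5} cover all 9 outcomes, and no lexicographically smaller subset of this size does
Answer: 3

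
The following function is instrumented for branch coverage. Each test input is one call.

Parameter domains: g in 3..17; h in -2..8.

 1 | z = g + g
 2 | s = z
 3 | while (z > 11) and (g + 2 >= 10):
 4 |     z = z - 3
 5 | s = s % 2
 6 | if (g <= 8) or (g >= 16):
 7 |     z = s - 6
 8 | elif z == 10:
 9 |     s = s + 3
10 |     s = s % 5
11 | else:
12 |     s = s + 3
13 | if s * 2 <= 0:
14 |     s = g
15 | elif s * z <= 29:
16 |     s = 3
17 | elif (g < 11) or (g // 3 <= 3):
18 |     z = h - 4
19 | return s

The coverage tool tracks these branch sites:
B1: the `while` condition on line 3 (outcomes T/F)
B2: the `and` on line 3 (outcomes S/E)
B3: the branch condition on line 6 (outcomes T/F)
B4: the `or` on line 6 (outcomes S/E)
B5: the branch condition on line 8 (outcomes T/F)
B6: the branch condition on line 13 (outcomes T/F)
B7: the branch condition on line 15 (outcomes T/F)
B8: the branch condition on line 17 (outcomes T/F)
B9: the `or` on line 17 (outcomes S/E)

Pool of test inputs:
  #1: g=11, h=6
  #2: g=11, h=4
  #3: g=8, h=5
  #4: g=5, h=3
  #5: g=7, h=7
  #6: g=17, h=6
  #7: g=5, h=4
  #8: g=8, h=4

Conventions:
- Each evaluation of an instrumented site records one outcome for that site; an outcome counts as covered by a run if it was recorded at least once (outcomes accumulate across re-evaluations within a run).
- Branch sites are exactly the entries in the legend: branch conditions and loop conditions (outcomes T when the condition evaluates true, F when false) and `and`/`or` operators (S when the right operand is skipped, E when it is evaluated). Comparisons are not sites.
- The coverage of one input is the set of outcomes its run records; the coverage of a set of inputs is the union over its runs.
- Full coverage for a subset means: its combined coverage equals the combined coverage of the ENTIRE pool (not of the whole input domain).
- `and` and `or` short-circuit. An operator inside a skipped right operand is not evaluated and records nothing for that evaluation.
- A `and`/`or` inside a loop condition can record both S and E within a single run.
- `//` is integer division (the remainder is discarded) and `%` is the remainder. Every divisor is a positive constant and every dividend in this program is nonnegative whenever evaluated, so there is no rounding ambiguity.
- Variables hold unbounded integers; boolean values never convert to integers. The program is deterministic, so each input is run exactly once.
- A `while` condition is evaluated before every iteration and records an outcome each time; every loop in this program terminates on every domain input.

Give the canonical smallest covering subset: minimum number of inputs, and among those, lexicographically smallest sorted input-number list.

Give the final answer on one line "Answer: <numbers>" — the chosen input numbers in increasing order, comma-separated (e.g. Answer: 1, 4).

test 1 (g=11, h=6) fires B2->E, B1->T, B2->E, B1->T, B2->E, B1->T, B2->E, B1->T, B2->S, B1->F, B4->E, B3->F, B5->T, B6->F, ...; hits B1=T, B1=F, B2=S, B2=E, B3=F, B4=E, B5=T, B6=F, B7=F, B8=T, B9=E
test 2 (g=11, h=4) fires B2->E, B1->T, B2->E, B1->T, B2->E, B1->T, B2->E, B1->T, B2->S, B1->F, B4->E, B3->F, B5->T, B6->F, ...; hits B1=T, B1=F, B2=S, B2=E, B3=F, B4=E, B5=T, B6=F, B7=F, B8=T, B9=E
test 3 (g=8, h=5) fires B2->E, B1->T, B2->E, B1->T, B2->S, B1->F, B4->S, B3->T, B6->T; hits B1=T, B1=F, B2=S, B2=E, B3=T, B4=S, B6=T
test 4 (g=5, h=3) fires B2->S, B1->F, B4->S, B3->T, B6->T; hits B1=F, B2=S, B3=T, B4=S, B6=T
test 5 (g=7, h=7) fires B2->E, B1->F, B4->S, B3->T, B6->T; hits B1=F, B2=E, B3=T, B4=S, B6=T
test 6 (g=17, h=6) fires B2->E, B1->T, B2->E, B1->T, B2->E, B1->T, B2->E, B1->T, B2->E, B1->T, B2->E, B1->T, B2->E, B1->T, ...; hits B1=T, B1=F, B2=S, B2=E, B3=T, B4=E, B6=T
test 7 (g=5, h=4) fires B2->S, B1->F, B4->S, B3->T, B6->T; hits B1=F, B2=S, B3=T, B4=S, B6=T
test 8 (g=8, h=4) fires B2->E, B1->T, B2->E, B1->T, B2->S, B1->F, B4->S, B3->T, B6->T; hits B1=T, B1=F, B2=S, B2=E, B3=T, B4=S, B6=T
the full pool covers 14 outcomes: B1=T, B1=F, B2=S, B2=E, B3=T, B3=F, B4=S, B4=E, B5=T, B6=T, B6=F, B7=F, B8=T, B9=E
size 1 is not enough: best union over all size-1 subsets is 11/14
size 2: inputs {1, 3} cover all 14 outcomes, and no lexicographically smaller subset of this size does

Answer: 1, 3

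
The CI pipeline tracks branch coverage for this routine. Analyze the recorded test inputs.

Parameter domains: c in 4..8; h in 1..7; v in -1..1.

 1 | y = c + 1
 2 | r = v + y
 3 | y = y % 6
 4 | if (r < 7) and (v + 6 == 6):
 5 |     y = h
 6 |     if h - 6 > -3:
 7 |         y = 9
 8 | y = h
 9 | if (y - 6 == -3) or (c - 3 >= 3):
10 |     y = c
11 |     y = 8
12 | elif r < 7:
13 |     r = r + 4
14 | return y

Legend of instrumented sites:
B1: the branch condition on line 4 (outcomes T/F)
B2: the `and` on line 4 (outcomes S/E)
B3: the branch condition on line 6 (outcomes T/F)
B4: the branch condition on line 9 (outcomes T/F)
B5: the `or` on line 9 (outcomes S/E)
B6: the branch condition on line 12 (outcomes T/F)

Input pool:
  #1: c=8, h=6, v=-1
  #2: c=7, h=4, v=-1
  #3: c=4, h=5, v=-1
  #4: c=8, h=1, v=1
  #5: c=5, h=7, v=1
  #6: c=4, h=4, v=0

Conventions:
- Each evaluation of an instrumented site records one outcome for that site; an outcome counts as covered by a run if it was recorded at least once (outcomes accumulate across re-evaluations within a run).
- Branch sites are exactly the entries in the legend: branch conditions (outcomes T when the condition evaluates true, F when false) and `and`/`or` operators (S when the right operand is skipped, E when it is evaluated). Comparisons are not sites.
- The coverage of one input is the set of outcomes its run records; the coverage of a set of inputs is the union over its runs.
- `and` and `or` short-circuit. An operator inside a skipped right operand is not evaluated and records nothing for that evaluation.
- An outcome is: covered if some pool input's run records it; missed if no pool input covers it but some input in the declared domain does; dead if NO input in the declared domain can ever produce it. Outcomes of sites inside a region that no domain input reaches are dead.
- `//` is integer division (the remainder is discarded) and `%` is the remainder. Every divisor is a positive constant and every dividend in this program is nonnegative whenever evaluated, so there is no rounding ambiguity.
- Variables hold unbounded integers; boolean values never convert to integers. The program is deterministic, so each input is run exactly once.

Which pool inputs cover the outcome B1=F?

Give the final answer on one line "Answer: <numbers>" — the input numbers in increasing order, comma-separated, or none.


input #1 (c=8, h=6, v=-1): hits B1=F
input #2 (c=7, h=4, v=-1): hits B1=F
input #3 (c=4, h=5, v=-1): hits B1=F
input #4 (c=8, h=1, v=1): hits B1=F
input #5 (c=5, h=7, v=1): hits B1=F
input #6 (c=4, h=4, v=0): never hits B1=F
Answer: 1, 2, 3, 4, 5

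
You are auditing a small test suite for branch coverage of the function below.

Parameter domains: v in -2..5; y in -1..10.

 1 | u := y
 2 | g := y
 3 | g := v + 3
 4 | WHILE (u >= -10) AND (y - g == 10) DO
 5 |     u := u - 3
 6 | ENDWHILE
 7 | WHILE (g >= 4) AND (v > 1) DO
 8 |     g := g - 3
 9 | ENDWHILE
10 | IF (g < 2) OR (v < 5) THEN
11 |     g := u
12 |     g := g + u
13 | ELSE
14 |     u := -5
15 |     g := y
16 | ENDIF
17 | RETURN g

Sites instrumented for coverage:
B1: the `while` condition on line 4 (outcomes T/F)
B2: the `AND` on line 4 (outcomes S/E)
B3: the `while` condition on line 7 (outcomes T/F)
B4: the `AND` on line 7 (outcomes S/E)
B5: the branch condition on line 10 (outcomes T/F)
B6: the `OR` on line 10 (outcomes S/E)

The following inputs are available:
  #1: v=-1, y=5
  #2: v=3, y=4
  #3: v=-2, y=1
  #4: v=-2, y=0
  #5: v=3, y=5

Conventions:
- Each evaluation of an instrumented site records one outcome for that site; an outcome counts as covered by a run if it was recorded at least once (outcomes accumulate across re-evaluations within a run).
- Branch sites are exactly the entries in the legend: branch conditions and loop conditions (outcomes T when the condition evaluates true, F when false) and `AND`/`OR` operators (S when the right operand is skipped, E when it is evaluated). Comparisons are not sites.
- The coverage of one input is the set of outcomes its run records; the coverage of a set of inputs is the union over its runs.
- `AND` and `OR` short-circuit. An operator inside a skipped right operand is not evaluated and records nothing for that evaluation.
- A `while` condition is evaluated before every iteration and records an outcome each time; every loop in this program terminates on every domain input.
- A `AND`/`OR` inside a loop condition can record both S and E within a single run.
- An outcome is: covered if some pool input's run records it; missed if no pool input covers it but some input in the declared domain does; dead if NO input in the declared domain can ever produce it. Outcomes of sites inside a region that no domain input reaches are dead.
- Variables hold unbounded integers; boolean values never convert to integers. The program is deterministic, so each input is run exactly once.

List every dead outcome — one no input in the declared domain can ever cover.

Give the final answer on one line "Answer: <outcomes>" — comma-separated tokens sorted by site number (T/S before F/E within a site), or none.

exhaustive pass over the 96-input domain:
  B1=T: no domain input ever produces it -> dead
  B2=S: no domain input ever produces it -> dead
  reachable outcomes have witnesses, e.g. B1=F (e.g. v=-2, y=-1), B2=E (e.g. v=-2, y=-1), B3=T (e.g. v=2, y=-1), B3=F (e.g. v=-2, y=-1)

Answer: B1=T, B2=S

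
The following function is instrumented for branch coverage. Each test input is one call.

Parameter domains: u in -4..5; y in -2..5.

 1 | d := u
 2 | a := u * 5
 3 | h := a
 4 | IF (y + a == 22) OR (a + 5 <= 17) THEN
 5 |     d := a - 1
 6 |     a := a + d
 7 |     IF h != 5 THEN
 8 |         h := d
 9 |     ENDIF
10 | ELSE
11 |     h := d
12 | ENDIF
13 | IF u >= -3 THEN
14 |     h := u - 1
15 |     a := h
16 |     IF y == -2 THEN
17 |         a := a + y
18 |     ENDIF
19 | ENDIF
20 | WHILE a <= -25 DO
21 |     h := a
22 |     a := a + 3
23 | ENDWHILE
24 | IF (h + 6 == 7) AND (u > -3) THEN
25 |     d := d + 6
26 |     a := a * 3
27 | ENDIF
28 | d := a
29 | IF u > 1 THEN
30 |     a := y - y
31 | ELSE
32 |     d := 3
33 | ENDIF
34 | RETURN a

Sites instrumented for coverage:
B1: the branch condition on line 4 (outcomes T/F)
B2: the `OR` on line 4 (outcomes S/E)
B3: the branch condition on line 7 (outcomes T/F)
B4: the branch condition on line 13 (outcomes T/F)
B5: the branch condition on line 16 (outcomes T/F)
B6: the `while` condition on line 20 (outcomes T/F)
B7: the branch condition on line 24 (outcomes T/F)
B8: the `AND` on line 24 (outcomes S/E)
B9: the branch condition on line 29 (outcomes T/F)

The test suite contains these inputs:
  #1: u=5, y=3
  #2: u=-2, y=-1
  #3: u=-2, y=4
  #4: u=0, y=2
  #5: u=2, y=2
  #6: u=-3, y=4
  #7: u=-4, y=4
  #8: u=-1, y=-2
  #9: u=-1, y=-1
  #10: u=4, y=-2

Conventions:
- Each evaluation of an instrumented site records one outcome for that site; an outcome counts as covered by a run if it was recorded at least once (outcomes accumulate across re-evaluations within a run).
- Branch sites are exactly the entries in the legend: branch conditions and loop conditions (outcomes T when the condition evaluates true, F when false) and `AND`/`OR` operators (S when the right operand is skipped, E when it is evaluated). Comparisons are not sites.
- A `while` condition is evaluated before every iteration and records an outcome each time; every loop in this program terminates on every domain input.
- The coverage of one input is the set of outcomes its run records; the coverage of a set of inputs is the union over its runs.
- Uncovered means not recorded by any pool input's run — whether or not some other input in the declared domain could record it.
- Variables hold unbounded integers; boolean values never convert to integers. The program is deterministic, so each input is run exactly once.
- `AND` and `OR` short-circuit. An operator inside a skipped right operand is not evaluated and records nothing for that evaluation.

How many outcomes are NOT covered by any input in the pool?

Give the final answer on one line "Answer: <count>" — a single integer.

run #1 (u=5, y=3) records B1=F, B2=E, B4=T, B5=F, B6=F, B7=F, B8=S, B9=T
run #2 (u=-2, y=-1) records B1=T, B2=E, B3=T, B4=T, B5=F, B6=F, B7=F, B8=S, B9=F
run #3 (u=-2, y=4) records B1=T, B2=E, B3=T, B4=T, B5=F, B6=F, B7=F, B8=S, B9=F
run #4 (u=0, y=2) records B1=T, B2=E, B3=T, B4=T, B5=F, B6=F, B7=F, B8=S, B9=F
run #5 (u=2, y=2) records B1=T, B2=E, B3=T, B4=T, B5=F, B6=F, B7=T, B8=E, B9=T
run #6 (u=-3, y=4) records B1=T, B2=E, B3=T, B4=T, B5=F, B6=F, B7=F, B8=S, B9=F
run #7 (u=-4, y=4) records B1=T, B2=E, B3=T, B4=F, B6=T, B6=F, B7=F, B8=S, B9=F
run #8 (u=-1, y=-2) records B1=T, B2=E, B3=T, B4=T, B5=T, B6=F, B7=F, B8=S, B9=F
run #9 (u=-1, y=-1) records B1=T, B2=E, B3=T, B4=T, B5=F, B6=F, B7=F, B8=S, B9=F
run #10 (u=4, y=-2) records B1=F, B2=E, B4=T, B5=T, B6=F, B7=F, B8=S, B9=T
union over the pool: B1=T, B1=F, B2=E, B3=T, B4=T, B4=F, B5=T, B5=F, B6=T, B6=F, B7=T, B7=F, B8=S, B8=E, B9=T, B9=F
uncovered (2 of 18): B2=S, B3=F

Answer: 2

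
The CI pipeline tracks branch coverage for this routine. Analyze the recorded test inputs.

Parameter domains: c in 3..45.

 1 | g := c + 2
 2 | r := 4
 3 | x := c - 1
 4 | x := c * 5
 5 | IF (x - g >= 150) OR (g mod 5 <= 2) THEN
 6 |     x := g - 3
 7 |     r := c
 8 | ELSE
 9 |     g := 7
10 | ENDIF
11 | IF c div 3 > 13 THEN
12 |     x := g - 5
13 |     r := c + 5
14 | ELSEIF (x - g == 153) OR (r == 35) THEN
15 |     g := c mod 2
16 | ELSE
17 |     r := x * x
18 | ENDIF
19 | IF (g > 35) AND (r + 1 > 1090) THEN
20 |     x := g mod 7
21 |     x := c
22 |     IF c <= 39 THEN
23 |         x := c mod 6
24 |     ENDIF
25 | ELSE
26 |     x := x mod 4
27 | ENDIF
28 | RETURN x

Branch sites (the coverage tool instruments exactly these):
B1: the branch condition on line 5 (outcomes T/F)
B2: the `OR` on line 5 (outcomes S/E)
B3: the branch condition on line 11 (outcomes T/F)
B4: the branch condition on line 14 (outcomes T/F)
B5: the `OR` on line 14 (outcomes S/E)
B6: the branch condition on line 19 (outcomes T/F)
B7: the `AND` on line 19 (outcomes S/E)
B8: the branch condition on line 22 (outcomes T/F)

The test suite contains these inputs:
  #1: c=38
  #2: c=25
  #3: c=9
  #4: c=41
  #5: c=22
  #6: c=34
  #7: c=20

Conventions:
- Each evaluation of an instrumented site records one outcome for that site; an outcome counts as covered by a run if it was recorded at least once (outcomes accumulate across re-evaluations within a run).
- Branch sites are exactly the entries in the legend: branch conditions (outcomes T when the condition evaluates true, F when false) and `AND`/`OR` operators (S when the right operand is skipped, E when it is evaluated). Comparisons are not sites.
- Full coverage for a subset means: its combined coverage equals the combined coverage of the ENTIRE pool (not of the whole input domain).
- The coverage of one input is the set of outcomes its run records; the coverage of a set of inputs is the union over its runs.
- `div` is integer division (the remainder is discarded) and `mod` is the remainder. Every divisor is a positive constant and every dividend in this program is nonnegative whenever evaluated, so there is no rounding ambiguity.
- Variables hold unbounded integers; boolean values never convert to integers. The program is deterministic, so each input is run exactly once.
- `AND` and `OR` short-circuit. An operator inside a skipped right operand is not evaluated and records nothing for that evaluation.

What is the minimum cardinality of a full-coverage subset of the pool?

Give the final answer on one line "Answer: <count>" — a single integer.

#1 (c=38) -> B2->S, B1->T, B3->F, B5->E, B4->F, B7->E, B6->T, B8->T; covered: B1=T, B2=S, B3=F, B4=F, B5=E, B6=T, B7=E, B8=T
#2 (c=25) -> B2->E, B1->T, B3->F, B5->E, B4->F, B7->S, B6->F; covered: B1=T, B2=E, B3=F, B4=F, B5=E, B6=F, B7=S
#3 (c=9) -> B2->E, B1->T, B3->F, B5->E, B4->F, B7->S, B6->F; covered: B1=T, B2=E, B3=F, B4=F, B5=E, B6=F, B7=S
#4 (c=41) -> B2->S, B1->T, B3->F, B5->E, B4->F, B7->E, B6->T, B8->F; covered: B1=T, B2=S, B3=F, B4=F, B5=E, B6=T, B7=E, B8=F
#5 (c=22) -> B2->E, B1->F, B3->F, B5->E, B4->F, B7->S, B6->F; covered: B1=F, B2=E, B3=F, B4=F, B5=E, B6=F, B7=S
#6 (c=34) -> B2->E, B1->T, B3->F, B5->E, B4->F, B7->E, B6->F; covered: B1=T, B2=E, B3=F, B4=F, B5=E, B6=F, B7=E
#7 (c=20) -> B2->E, B1->T, B3->F, B5->E, B4->F, B7->S, B6->F; covered: B1=T, B2=E, B3=F, B4=F, B5=E, B6=F, B7=S
together the pool reaches 13 outcomes: B1=T, B1=F, B2=S, B2=E, B3=F, B4=F, B5=E, B6=T, B6=F, B7=S, B7=E, B8=T, B8=F
no size-1 subset reaches all 13 outcomes (best union: 8/13)
no size-2 subset reaches all 13 outcomes (best union: 12/13)
inputs {1, 4, 5} (size 3) cover everything; no size-3 subset with a lexicographically smaller index list covers all 13

Answer: 3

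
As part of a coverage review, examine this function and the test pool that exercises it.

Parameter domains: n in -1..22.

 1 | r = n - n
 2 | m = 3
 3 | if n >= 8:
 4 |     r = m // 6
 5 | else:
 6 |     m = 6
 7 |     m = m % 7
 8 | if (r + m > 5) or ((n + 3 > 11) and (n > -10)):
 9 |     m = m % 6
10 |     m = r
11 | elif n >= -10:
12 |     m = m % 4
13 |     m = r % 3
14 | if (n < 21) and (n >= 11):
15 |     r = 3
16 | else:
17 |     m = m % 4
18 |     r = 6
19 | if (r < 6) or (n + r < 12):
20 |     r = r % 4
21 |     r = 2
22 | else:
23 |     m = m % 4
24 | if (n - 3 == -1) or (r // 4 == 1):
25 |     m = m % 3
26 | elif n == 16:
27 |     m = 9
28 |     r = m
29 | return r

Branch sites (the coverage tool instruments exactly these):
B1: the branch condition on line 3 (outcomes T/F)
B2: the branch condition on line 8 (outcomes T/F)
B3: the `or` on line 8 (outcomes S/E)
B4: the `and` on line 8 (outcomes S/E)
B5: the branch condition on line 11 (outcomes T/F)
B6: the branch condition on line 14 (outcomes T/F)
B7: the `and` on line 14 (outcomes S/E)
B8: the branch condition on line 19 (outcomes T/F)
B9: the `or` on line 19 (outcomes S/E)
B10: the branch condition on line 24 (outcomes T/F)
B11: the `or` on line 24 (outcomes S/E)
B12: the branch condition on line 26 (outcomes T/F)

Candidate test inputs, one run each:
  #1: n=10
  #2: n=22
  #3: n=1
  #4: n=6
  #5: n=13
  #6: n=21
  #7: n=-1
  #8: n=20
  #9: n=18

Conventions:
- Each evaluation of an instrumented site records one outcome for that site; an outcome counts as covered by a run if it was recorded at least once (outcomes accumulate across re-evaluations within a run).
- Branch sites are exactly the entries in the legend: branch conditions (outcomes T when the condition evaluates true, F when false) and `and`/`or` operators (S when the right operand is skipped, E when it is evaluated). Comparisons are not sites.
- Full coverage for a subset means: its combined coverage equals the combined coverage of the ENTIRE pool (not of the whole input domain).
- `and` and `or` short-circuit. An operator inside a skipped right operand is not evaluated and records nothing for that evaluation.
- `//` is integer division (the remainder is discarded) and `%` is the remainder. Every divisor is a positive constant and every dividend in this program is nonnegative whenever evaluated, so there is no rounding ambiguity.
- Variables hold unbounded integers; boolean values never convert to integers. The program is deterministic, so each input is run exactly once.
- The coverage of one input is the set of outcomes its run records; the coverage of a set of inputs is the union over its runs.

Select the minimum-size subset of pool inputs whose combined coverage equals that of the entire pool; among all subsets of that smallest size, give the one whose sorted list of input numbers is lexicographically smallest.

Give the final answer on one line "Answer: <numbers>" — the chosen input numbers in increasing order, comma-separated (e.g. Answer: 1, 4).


test 1 (n=10) fires B1->T, B3->E, B4->E, B2->T, B7->E, B6->F, B9->E, B8->F, B11->E, B10->T; hits B1=T, B2=T, B3=E, B4=E, B6=F, B7=E, B8=F, B9=E, B10=T, B11=E
test 2 (n=22) fires B1->T, B3->E, B4->E, B2->T, B7->S, B6->F, B9->E, B8->F, B11->E, B10->T; hits B1=T, B2=T, B3=E, B4=E, B6=F, B7=S, B8=F, B9=E, B10=T, B11=E
test 3 (n=1) fires B1->F, B3->S, B2->T, B7->E, B6->F, B9->E, B8->T, B11->E, B10->F, B12->F; hits B1=F, B2=T, B3=S, B6=F, B7=E, B8=T, B9=E, B10=F, B11=E, B12=F
test 4 (n=6) fires B1->F, B3->S, B2->T, B7->E, B6->F, B9->E, B8->F, B11->E, B10->T; hits B1=F, B2=T, B3=S, B6=F, B7=E, B8=F, B9=E, B10=T, B11=E
test 5 (n=13) fires B1->T, B3->E, B4->E, B2->T, B7->E, B6->T, B9->S, B8->T, B11->E, B10->F, B12->F; hits B1=T, B2=T, B3=E, B4=E, B6=T, B7=E, B8=T, B9=S, B10=F, B11=E, B12=F
test 6 (n=21) fires B1->T, B3->E, B4->E, B2->T, B7->S, B6->F, B9->E, B8->F, B11->E, B10->T; hits B1=T, B2=T, B3=E, B4=E, B6=F, B7=S, B8=F, B9=E, B10=T, B11=E
test 7 (n=-1) fires B1->F, B3->S, B2->T, B7->E, B6->F, B9->E, B8->T, B11->E, B10->F, B12->F; hits B1=F, B2=T, B3=S, B6=F, B7=E, B8=T, B9=E, B10=F, B11=E, B12=F
test 8 (n=20) fires B1->T, B3->E, B4->E, B2->T, B7->E, B6->T, B9->S, B8->T, B11->E, B10->F, B12->F; hits B1=T, B2=T, B3=E, B4=E, B6=T, B7=E, B8=T, B9=S, B10=F, B11=E, B12=F
test 9 (n=18) fires B1->T, B3->E, B4->E, B2->T, B7->E, B6->T, B9->S, B8->T, B11->E, B10->F, B12->F; hits B1=T, B2=T, B3=E, B4=E, B6=T, B7=E, B8=T, B9=S, B10=F, B11=E, B12=F
union over all inputs: B1=T, B1=F, B2=T, B3=S, B3=E, B4=E, B6=T, B6=F, B7=S, B7=E, B8=T, B8=F, B9=S, B9=E, B10=T, B10=F, B11=E, B12=F (18 outcomes)
checked all size-1 subsets: none covers 18 outcomes (max 11/18)
checked all size-2 subsets: none covers 18 outcomes (max 17/18)
inputs {2, 3, 5} (size 3) cover everything; no size-3 subset with a lexicographically smaller index list covers all 18
Answer: 2, 3, 5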